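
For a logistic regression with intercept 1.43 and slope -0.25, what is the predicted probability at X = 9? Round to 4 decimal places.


Compute z = 1.43 + (-0.25)(9) = -0.8200.
exp(-z) = 2.2705.
P = 1/(1 + 2.2705) = 0.3058.

0.3058


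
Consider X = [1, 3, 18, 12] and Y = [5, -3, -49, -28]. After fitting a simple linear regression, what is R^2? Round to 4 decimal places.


After computing the OLS fit (b0=7.5370, b1=-3.0926):
SSres = 5.1296, SStot = 1812.7500.
R^2 = 1 - 5.1296/1812.7500 = 0.9972.

0.9972


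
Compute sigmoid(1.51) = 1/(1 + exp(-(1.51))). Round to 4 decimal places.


First, exp(-1.5100) = 0.2209.
Then sigma(z) = 1/(1 + 0.2209) = 0.8191.

0.8191


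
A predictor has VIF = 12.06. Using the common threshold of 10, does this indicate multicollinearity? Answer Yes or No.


Check: VIF = 12.06 vs threshold = 10.
Since 12.06 >= 10, the answer is Yes.

Yes


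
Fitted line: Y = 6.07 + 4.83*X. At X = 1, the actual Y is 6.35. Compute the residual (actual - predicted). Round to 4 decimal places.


Predicted = 6.07 + 4.83 * 1 = 10.9000.
Residual = 6.35 - 10.9000 = -4.5500.

-4.5500


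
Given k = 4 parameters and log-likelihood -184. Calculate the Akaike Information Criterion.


AIC = 2k - 2*loglik = 2(4) - 2(-184).
= 8 + 368 = 376.

376


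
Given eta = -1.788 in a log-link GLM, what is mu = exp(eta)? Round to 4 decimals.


Apply the inverse link:
mu = e^-1.788 = 0.1673.

0.1673


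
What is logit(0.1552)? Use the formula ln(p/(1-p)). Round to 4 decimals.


The odds are p/(1-p) = 0.1552 / 0.8448 = 0.1837.
logit(p) = ln(0.1837) = -1.6944.

-1.6944


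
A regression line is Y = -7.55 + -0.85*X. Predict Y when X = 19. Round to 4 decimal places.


Substitute X = 19 into the equation:
Y = -7.55 + -0.85 * 19 = -7.55 + -16.1500 = -23.7000.

-23.7000


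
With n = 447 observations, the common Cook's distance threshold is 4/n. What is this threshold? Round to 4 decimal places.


Cook's distance cutoff = 4/n = 4/447.
= 0.0089.

0.0089


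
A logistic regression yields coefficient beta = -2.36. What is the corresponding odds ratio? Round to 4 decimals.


exp(-2.36) = 0.0944.
So the odds ratio is 0.0944.

0.0944


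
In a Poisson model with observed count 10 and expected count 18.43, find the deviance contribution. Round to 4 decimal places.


First: ln(10/18.43) = -0.611395.
Then: 10 * -0.611395 = -6.113950.
y - mu = 10 - 18.43 = -8.43.
D = 2(-6.113950 - -8.43) = 4.632100, which rounds to 4.6321.

4.6321


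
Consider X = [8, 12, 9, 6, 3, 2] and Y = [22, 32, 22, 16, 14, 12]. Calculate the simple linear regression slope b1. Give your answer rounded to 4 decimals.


The sample means are xbar = 6.6667 and ybar = 19.6667.
Compute S_xx = 71.3333 and S_xy = 133.3333.
Slope b1 = S_xy / S_xx = 133.3333 / 71.3333 = 1.8692.

1.8692


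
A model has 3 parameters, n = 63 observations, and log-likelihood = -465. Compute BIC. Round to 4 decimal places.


Compute k*ln(n) = 3*ln(63) = 3*4.143135 = 12.429405.
Then -2*loglik = 930.
BIC = 12.429405 + 930 = 942.429405, which rounds to 942.4294.

942.4294


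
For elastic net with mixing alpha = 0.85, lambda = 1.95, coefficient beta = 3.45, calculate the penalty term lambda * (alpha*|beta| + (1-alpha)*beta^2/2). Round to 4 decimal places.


L1 component = 0.85 * |3.45| = 2.9325.
L2 component = 0.15 * 3.45^2 / 2 = 0.8927.
Penalty = 1.95 * (2.9325 + 0.8927) = 1.95 * 3.8252 = 7.4591.

7.4591


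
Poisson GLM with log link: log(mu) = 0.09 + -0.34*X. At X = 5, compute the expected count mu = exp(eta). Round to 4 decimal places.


Compute eta = 0.09 + -0.34 * 5 = -1.6100.
Apply inverse link: mu = e^-1.6100 = 0.1999.

0.1999


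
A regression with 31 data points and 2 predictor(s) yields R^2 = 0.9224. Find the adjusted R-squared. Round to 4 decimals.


Using the formula:
(1 - 0.9224) = 0.0776.
Multiply by 30/28: 0.0776 * 30 = 2.3280, then 2.3280 / 28 = 0.0831.
Adj R^2 = 1 - 0.0831 = 0.9169.

0.9169


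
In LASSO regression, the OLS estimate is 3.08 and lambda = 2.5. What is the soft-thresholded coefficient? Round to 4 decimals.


Absolute value: |3.08| = 3.08.
Compare to lambda = 2.5.
Since |beta| > lambda, coefficient = sign(beta)*(|beta| - lambda) = 0.5800.

0.5800


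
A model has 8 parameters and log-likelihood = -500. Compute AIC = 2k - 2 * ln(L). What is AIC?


AIC = 2*8 - 2*(-500).
= 16 + 1000 = 1016.

1016


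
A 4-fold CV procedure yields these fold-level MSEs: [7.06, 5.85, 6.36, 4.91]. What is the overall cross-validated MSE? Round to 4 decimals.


Sum of fold MSEs = 24.1800.
Average = 24.1800 / 4 = 6.0450.

6.0450


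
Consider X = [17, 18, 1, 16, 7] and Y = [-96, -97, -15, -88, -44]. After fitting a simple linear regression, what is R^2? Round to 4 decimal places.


Fit the OLS line: b0 = -9.9004, b1 = -4.9237.
SSres = 8.7029.
SStot = 5410.0000.
R^2 = 1 - 8.7029/5410.0000 = 0.9984.

0.9984


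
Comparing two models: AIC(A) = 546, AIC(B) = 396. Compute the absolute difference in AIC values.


|AIC_A - AIC_B| = |546 - 396| = 150.
Model B is preferred (lower AIC).

150


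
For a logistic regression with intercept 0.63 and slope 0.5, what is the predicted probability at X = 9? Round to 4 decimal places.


Linear predictor: z = 0.63 + 0.5 * 9 = 5.1300.
P = 1/(1 + exp(-5.1300)) = 1/(1 + 0.0059) = 0.9941.

0.9941


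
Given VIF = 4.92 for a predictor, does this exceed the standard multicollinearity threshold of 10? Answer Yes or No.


The threshold is 10.
VIF = 4.92 is < 10.
Multicollinearity indication: No.

No


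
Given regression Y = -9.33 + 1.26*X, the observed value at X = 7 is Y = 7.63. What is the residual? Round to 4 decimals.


Compute yhat = -9.33 + (1.26)(7) = -0.5100.
Residual = actual - predicted = 7.63 - -0.5100 = 8.1400.

8.1400


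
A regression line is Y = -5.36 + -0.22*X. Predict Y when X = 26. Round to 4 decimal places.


Plug X = 26 into Y = -5.36 + -0.22*X:
Y = -5.36 + -5.7200 = -11.0800.

-11.0800


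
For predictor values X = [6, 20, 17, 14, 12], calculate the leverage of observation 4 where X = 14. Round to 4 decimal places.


n = 5, xbar = 13.8000.
SXX = sum((xi - xbar)^2) = 112.8000.
h = 1/5 + (14 - 13.8000)^2 / 112.8000 = 0.2004.

0.2004


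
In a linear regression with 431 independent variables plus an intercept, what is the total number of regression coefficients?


Including the intercept, the model has 431 predictor coefficients + 1 intercept.
Total = 432.

432


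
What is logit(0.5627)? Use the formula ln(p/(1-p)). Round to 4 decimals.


1 - p = 0.4373.
p/(1-p) = 1.2868.
logit = ln(1.2868) = 0.2521.

0.2521


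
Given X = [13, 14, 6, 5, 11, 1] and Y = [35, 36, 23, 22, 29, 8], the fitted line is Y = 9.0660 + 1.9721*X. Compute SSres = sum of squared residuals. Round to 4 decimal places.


Compute predicted values, then residuals = yi - yhat_i.
Residuals: [0.2967, -0.6754, 2.1014, 3.0735, -1.7591, -3.0381].
SSres = sum(residual^2) = 26.7310.

26.7310


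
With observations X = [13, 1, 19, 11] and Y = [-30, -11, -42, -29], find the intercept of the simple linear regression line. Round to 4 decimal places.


Compute b1 = -1.7024 from the OLS formula.
With xbar = 11.0000 and ybar = -28.0000, the intercept is:
b0 = -28.0000 - -1.7024 * 11.0000 = -9.2738.

-9.2738


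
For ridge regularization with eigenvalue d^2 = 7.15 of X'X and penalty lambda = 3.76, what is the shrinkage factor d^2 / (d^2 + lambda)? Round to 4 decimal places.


Compute the denominator: 7.15 + 3.76 = 10.9100.
Shrinkage factor = 7.15 / 10.9100 = 0.6554.

0.6554


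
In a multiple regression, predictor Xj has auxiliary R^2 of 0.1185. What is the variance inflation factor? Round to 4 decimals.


VIF = 1 / (1 - 0.1185).
= 1 / 0.8815 = 1.1344.

1.1344


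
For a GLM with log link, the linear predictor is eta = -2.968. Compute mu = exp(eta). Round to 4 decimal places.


The inverse log link gives:
mu = exp(-2.968) = 0.0514.

0.0514


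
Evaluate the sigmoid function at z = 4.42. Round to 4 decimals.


First, exp(-4.4200) = 0.0120.
Then sigma(z) = 1/(1 + 0.0120) = 0.9881.

0.9881


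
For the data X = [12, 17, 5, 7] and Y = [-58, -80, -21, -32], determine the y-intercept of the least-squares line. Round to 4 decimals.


First find the slope: b1 = -4.9251.
Means: xbar = 10.2500, ybar = -47.7500.
b0 = ybar - b1 * xbar = -47.7500 - -4.9251 * 10.2500 = 2.7320.

2.7320


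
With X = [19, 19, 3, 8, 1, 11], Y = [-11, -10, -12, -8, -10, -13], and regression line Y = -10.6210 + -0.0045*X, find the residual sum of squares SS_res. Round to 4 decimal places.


For each point, residual = actual - predicted.
Residuals: [-0.2935, 0.7065, -1.3655, 2.6570, 0.6255, -2.3295].
Sum of squared residuals = 15.3273.

15.3273


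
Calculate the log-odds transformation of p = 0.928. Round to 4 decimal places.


The odds are p/(1-p) = 0.928 / 0.072 = 12.8889.
logit(p) = ln(12.8889) = 2.5564.

2.5564


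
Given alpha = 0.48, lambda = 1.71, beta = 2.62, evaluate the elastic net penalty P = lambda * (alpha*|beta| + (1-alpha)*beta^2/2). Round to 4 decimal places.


Compute:
L1 = 0.48 * 2.62 = 1.2576.
L2 = 0.52 * 2.62^2 / 2 = 1.7847.
Penalty = 1.71 * (1.2576 + 1.7847) = 5.2024.

5.2024


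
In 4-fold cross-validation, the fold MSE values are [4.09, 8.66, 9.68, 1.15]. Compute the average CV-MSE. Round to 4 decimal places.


Total MSE across folds = 23.5800.
CV-MSE = 23.5800/4 = 5.8950.

5.8950


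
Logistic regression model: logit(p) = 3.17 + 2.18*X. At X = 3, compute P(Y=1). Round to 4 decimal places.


z = 3.17 + 2.18 * 3 = 9.7100.
Sigmoid: P = 1 / (1 + exp(-9.7100)) = 0.9999.

0.9999


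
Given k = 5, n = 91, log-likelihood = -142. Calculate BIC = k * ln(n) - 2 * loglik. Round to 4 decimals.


ln(91) = 4.510860.
k * ln(n) = 5 * 4.510860 = 22.554300.
-2L = 284.
BIC = 22.554300 + 284 = 306.554300, which rounds to 306.5543.

306.5543


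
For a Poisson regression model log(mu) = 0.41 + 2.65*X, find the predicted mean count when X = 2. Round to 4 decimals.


Linear predictor: eta = 0.41 + (2.65)(2) = 5.7100.
Expected count: mu = exp(5.7100) = 301.8711.

301.8711


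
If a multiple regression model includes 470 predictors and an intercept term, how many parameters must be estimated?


Including the intercept, the model has 470 predictor coefficients + 1 intercept.
Total = 471.

471


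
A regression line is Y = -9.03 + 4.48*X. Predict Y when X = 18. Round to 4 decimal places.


Predicted value:
Y = -9.03 + (4.48)(18) = -9.03 + 80.6400 = 71.6100.

71.6100


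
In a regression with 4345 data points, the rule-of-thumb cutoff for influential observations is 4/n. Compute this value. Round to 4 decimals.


Cook's distance cutoff = 4/n = 4/4345.
= 0.0009.

0.0009


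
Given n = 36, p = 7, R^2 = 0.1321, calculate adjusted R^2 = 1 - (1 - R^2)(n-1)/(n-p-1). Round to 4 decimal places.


Adjusted R^2 = 1 - (1 - R^2) * (n-1)/(n-p-1).
(1 - R^2) = 0.8679.
(n-1)/(n-p-1) = 35/28.
(1 - R^2) * (n-1) = 0.8679 * 35 = 30.3765.
Divide by (n-p-1): 30.3765 / 28 = 1.0849.
Adj R^2 = 1 - 1.0849 = -0.0849.

-0.0849


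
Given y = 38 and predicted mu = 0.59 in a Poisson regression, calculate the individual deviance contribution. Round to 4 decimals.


First: ln(38/0.59) = 4.165219.
Then: 38 * 4.165219 = 158.278322.
y - mu = 38 - 0.59 = 37.41.
D = 2(158.278322 - 37.41) = 241.736644, which rounds to 241.7366.

241.7366


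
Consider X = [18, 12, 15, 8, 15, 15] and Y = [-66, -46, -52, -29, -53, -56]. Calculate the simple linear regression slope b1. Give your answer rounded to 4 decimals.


Calculate xbar = 13.8333, ybar = -50.3333.
S_xx = 58.8333, S_xy = -209.3333.
Using b1 = S_xy / S_xx = -209.3333 / 58.8333, we get b1 = -3.5581.

-3.5581


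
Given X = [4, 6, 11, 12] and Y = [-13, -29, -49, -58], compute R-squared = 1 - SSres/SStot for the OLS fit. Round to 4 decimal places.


Fit the OLS line: b0 = 5.4749, b1 = -5.1788.
SSres = 24.5698.
SStot = 1224.7500.
R^2 = 1 - 24.5698/1224.7500 = 0.9799.

0.9799


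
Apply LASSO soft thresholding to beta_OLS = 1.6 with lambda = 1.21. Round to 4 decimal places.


Check: |1.6| = 1.6 vs lambda = 1.21.
Since |beta| > lambda, coefficient = sign(beta)*(|beta| - lambda) = 0.3900.
Soft-thresholded coefficient = 0.3900.

0.3900


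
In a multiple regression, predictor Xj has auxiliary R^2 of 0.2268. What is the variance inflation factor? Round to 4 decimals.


Using VIF = 1/(1 - R^2_j):
1 - 0.2268 = 0.7732.
VIF = 1.2933.

1.2933


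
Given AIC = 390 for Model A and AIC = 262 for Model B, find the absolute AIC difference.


Compute |390 - 262| = 128.
Model B has the smaller AIC.

128


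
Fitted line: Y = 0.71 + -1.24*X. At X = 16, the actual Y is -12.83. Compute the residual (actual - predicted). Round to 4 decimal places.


Compute yhat = 0.71 + (-1.24)(16) = -19.1300.
Residual = actual - predicted = -12.83 - -19.1300 = 6.3000.

6.3000


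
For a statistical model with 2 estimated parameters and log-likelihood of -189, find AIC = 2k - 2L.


AIC = 2*2 - 2*(-189).
= 4 + 378 = 382.

382


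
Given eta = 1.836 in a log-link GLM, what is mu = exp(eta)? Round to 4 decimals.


Apply the inverse link:
mu = e^1.836 = 6.2714.

6.2714


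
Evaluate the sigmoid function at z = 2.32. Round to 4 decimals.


Compute exp(-2.3200) = 0.0983.
Sigmoid = 1 / (1 + 0.0983) = 1 / 1.0983 = 0.9105.

0.9105


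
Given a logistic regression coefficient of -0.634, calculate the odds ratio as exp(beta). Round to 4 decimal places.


The odds ratio is computed as:
OR = e^(-0.634) = 0.5305.

0.5305


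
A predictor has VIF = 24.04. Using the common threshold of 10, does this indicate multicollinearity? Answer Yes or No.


The threshold is 10.
VIF = 24.04 is >= 10.
Multicollinearity indication: Yes.

Yes


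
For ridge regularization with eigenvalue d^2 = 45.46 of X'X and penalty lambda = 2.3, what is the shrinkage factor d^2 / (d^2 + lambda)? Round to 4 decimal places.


Compute the denominator: 45.46 + 2.3 = 47.7600.
Shrinkage factor = 45.46 / 47.7600 = 0.9518.

0.9518


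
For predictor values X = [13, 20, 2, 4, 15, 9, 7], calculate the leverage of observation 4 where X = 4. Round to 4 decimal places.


Compute xbar = 10.0000 with n = 7 observations.
SXX = 244.0000.
Leverage = 1/7 + (4 - 10.0000)^2/244.0000 = 0.2904.

0.2904


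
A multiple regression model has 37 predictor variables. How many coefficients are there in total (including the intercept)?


Total coefficients = number of predictors + 1 (for the intercept).
= 37 + 1 = 38.

38


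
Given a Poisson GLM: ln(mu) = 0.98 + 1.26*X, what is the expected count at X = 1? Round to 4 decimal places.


Linear predictor: eta = 0.98 + (1.26)(1) = 2.2400.
Expected count: mu = exp(2.2400) = 9.3933.

9.3933


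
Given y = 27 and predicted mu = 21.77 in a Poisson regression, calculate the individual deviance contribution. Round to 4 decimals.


Compute y*ln(y/mu) = 27*ln(27/21.77) = 27*0.215304 = 5.813208.
y - mu = 5.23.
D = 2*(5.813208 - (5.23)) = 1.166416, which rounds to 1.1664.

1.1664


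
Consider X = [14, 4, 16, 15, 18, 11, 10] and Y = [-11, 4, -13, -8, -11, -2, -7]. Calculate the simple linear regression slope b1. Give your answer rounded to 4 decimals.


Calculate xbar = 12.5714, ybar = -6.8571.
S_xx = 131.7143, S_xy = -152.5714.
Using b1 = S_xy / S_xx = -152.5714 / 131.7143, we get b1 = -1.1584.

-1.1584


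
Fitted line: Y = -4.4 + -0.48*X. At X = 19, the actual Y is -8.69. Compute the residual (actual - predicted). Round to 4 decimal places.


Fitted value at X = 19 is yhat = -4.4 + -0.48*19 = -13.5200.
Residual = -8.69 - -13.5200 = 4.8300.

4.8300


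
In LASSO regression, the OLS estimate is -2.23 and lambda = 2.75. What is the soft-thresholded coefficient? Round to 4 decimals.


Absolute value: |-2.23| = 2.23.
Compare to lambda = 2.75.
Since |beta| <= lambda, the coefficient is set to 0.

0.0000


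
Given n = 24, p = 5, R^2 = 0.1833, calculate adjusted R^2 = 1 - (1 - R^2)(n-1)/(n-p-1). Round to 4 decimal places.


Plug in: Adj R^2 = 1 - (1 - 0.1833) * 23/18.
= 1 - 0.8167 * 23/18
= 1 - 18.7841 / 18
= 1 - 1.0436 = -0.0436.

-0.0436


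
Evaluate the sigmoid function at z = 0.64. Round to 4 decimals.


exp(-0.6400) = 0.5273.
1 + exp(-z) = 1.5273.
sigmoid = 1/1.5273 = 0.6548.

0.6548


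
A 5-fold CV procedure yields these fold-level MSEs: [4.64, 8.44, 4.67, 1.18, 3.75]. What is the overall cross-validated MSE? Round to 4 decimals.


Add all fold MSEs: 22.6800.
Divide by k = 5: 22.6800/5 = 4.5360.

4.5360


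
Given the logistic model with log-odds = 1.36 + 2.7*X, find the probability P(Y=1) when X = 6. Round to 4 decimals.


z = 1.36 + 2.7 * 6 = 17.5600.
Sigmoid: P = 1 / (1 + exp(-17.5600)) = 1.0000.

1.0000


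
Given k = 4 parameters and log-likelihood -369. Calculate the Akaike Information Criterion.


Compute:
2k = 2*4 = 8.
-2*loglik = -2*(-369) = 738.
AIC = 8 + 738 = 746.

746


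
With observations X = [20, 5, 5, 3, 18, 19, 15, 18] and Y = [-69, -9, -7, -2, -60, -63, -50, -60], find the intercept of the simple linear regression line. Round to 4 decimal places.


First find the slope: b1 = -3.9605.
Means: xbar = 12.8750, ybar = -40.0000.
b0 = ybar - b1 * xbar = -40.0000 - -3.9605 * 12.8750 = 10.9911.

10.9911


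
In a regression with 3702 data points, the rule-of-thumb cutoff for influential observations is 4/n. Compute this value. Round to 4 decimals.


Cook's distance cutoff = 4/n = 4/3702.
= 0.0011.

0.0011


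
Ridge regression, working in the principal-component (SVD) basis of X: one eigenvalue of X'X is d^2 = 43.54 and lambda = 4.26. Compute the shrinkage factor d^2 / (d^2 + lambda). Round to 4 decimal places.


Compute the denominator: 43.54 + 4.26 = 47.8000.
Shrinkage factor = 43.54 / 47.8000 = 0.9109.

0.9109


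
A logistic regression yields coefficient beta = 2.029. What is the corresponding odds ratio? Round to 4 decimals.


Odds ratio = exp(beta) = exp(2.029).
= 7.6065.

7.6065


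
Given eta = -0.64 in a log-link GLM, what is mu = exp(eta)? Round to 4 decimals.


The inverse log link gives:
mu = exp(-0.64) = 0.5273.

0.5273


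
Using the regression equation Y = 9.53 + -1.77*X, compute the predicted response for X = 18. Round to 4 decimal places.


Substitute X = 18 into the equation:
Y = 9.53 + -1.77 * 18 = 9.53 + -31.8600 = -22.3300.

-22.3300


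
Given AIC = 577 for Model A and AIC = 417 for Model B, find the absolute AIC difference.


Absolute difference = |577 - 417| = 160.
The model with lower AIC (B) is preferred.

160


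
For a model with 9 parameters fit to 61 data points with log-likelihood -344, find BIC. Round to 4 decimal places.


ln(61) = 4.110874.
k * ln(n) = 9 * 4.110874 = 36.997866.
-2L = 688.
BIC = 36.997866 + 688 = 724.997866, which rounds to 724.9979.

724.9979


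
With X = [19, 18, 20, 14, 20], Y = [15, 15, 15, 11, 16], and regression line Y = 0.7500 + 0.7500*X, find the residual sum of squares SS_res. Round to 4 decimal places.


Compute predicted values, then residuals = yi - yhat_i.
Residuals: [0.0000, 0.7500, -0.7500, -0.2500, 0.2500].
SSres = sum(residual^2) = 1.2500.

1.2500


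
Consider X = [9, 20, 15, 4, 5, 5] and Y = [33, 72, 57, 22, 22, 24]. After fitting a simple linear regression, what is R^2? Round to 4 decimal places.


Fit the OLS line: b0 = 6.9243, b1 = 3.2492.
SSres = 18.2082.
SStot = 2249.3333.
R^2 = 1 - 18.2082/2249.3333 = 0.9919.

0.9919


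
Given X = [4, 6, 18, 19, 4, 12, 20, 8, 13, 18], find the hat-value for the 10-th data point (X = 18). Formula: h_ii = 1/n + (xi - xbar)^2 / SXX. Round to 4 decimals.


n = 10, xbar = 12.2000.
SXX = sum((xi - xbar)^2) = 365.6000.
h = 1/10 + (18 - 12.2000)^2 / 365.6000 = 0.1920.

0.1920


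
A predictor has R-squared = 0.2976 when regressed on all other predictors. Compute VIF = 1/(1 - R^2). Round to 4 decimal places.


VIF = 1 / (1 - 0.2976).
= 1 / 0.7024 = 1.4237.

1.4237


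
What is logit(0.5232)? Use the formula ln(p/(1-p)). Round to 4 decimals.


Compute the odds: 0.5232/0.4768 = 1.0973.
Take the natural log: ln(1.0973) = 0.0929.

0.0929


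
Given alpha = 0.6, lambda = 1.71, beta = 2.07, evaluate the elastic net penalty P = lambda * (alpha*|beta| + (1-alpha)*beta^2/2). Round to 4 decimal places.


alpha * |beta| = 0.6 * 2.07 = 1.2420.
(1-alpha) * beta^2/2 = 0.4 * 4.2849/2 = 0.8570.
Total = 1.71 * (1.2420 + 0.8570) = 3.5893.

3.5893


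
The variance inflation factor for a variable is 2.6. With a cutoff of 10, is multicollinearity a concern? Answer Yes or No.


Compare VIF = 2.6 to the threshold of 10.
2.6 < 10, so the answer is No.

No


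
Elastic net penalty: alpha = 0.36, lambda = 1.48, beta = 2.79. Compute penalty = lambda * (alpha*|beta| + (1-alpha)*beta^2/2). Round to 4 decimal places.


alpha * |beta| = 0.36 * 2.79 = 1.0044.
(1-alpha) * beta^2/2 = 0.64 * 7.7841/2 = 2.4909.
Total = 1.48 * (1.0044 + 2.4909) = 5.1731.

5.1731


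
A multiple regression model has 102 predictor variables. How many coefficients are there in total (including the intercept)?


Total coefficients = number of predictors + 1 (for the intercept).
= 102 + 1 = 103.

103


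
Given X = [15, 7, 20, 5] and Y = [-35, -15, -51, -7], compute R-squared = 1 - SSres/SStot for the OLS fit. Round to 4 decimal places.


Fit the OLS line: b0 = 6.3083, b1 = -2.8348.
SSres = 4.7428.
SStot = 1184.0000.
R^2 = 1 - 4.7428/1184.0000 = 0.9960.

0.9960


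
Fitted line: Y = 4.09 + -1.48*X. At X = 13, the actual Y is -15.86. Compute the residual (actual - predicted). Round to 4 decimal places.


Predicted = 4.09 + -1.48 * 13 = -15.1500.
Residual = -15.86 - -15.1500 = -0.7100.

-0.7100


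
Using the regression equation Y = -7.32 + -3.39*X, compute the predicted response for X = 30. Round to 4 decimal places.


Plug X = 30 into Y = -7.32 + -3.39*X:
Y = -7.32 + -101.7000 = -109.0200.

-109.0200


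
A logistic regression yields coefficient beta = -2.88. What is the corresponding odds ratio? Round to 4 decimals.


Odds ratio = exp(beta) = exp(-2.88).
= 0.0561.

0.0561


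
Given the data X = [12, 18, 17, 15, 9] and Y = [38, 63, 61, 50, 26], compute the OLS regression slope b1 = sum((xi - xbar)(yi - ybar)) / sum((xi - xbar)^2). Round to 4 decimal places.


The sample means are xbar = 14.2000 and ybar = 47.6000.
Compute S_xx = 54.8000 and S_xy = 231.4000.
Slope b1 = S_xy / S_xx = 231.4000 / 54.8000 = 4.2226.

4.2226


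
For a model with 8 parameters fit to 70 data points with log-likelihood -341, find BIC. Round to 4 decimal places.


Compute k*ln(n) = 8*ln(70) = 8*4.248495 = 33.987960.
Then -2*loglik = 682.
BIC = 33.987960 + 682 = 715.987960, which rounds to 715.9880.

715.9880


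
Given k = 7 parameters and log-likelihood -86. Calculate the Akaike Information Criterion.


AIC = 2k - 2*loglik = 2(7) - 2(-86).
= 14 + 172 = 186.

186


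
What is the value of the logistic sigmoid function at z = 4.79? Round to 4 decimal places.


First, exp(-4.7900) = 0.0083.
Then sigma(z) = 1/(1 + 0.0083) = 0.9918.

0.9918


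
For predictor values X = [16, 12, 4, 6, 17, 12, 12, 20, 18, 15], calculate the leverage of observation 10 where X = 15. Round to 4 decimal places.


Compute xbar = 13.2000 with n = 10 observations.
SXX = 235.6000.
Leverage = 1/10 + (15 - 13.2000)^2/235.6000 = 0.1138.

0.1138


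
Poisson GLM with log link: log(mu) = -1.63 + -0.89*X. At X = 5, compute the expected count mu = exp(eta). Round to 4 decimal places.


Compute eta = -1.63 + -0.89 * 5 = -6.0800.
Apply inverse link: mu = e^-6.0800 = 0.0023.

0.0023


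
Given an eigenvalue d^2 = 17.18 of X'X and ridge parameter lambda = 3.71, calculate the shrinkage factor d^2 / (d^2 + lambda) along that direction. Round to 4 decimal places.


Denominator = d^2 + lambda = 17.18 + 3.71 = 20.8900.
Shrinkage = 17.18 / 20.8900 = 0.8224.

0.8224


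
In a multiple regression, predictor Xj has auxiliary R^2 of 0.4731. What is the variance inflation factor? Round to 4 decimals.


Denominator: 1 - 0.4731 = 0.5269.
VIF = 1 / 0.5269 = 1.8979.

1.8979


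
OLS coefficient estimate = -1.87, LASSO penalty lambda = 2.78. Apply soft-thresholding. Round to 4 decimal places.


Absolute value: |-1.87| = 1.87.
Compare to lambda = 2.78.
Since |beta| <= lambda, the coefficient is set to 0.

0.0000


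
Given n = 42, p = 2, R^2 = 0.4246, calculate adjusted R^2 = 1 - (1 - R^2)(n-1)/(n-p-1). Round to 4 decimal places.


Plug in: Adj R^2 = 1 - (1 - 0.4246) * 41/39.
= 1 - 0.5754 * 41/39
= 1 - 23.5914 / 39
= 1 - 0.6049 = 0.3951.

0.3951


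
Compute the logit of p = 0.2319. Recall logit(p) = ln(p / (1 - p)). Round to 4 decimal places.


1 - p = 0.7681.
p/(1-p) = 0.3019.
logit = ln(0.3019) = -1.1976.

-1.1976


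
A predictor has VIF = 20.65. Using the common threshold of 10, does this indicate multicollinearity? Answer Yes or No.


Compare VIF = 20.65 to the threshold of 10.
20.65 >= 10, so the answer is Yes.

Yes


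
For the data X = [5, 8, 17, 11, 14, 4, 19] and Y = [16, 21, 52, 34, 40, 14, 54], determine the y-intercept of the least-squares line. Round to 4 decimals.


First find the slope: b1 = 2.8296.
Means: xbar = 11.1429, ybar = 33.0000.
b0 = ybar - b1 * xbar = 33.0000 - 2.8296 * 11.1429 = 1.4704.

1.4704


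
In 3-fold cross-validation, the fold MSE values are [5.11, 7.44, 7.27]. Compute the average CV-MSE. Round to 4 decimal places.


Add all fold MSEs: 19.8200.
Divide by k = 3: 19.8200/3 = 6.6067.

6.6067


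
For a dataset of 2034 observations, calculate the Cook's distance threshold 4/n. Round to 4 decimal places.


The threshold is 4/n.
4/2034 = 0.0020.

0.0020


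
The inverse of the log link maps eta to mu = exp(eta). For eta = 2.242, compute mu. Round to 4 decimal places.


The inverse log link gives:
mu = exp(2.242) = 9.4121.

9.4121


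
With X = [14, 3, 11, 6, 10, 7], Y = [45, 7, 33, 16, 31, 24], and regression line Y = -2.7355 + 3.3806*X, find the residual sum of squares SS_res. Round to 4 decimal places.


Predicted values from Y = -2.7355 + 3.3806*X.
Residuals: [0.4071, -0.4063, -1.4511, -1.5481, -0.0705, 3.0713].
SSres = 14.2710.

14.2710


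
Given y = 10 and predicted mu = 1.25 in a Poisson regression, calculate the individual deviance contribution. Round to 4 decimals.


y/mu = 10/1.25 = 8.000000 (approx.), and ln(10/1.25) = 2.079442.
y * ln(y/mu) = 10 * 2.079442 = 20.794420.
y - mu = 8.75.
D = 2 * (20.794420 - 8.75) = 24.088840, which rounds to 24.0888.

24.0888


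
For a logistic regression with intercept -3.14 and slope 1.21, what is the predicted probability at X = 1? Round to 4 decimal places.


Compute z = -3.14 + (1.21)(1) = -1.9300.
exp(-z) = 6.8895.
P = 1/(1 + 6.8895) = 0.1268.

0.1268


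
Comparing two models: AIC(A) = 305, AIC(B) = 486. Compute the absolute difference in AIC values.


|AIC_A - AIC_B| = |305 - 486| = 181.
Model A is preferred (lower AIC).

181


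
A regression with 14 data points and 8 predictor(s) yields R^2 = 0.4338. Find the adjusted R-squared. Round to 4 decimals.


Plug in: Adj R^2 = 1 - (1 - 0.4338) * 13/5.
= 1 - 0.5662 * 13/5
= 1 - 7.3606 / 5
= 1 - 1.4721 = -0.4721.

-0.4721


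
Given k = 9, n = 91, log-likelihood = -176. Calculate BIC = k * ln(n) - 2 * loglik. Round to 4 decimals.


Compute k*ln(n) = 9*ln(91) = 9*4.510860 = 40.597740.
Then -2*loglik = 352.
BIC = 40.597740 + 352 = 392.597740, which rounds to 392.5977.

392.5977


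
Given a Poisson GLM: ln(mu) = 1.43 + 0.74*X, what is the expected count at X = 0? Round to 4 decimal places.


eta = 1.43 + 0.74 * 0 = 1.4300.
mu = exp(1.4300) = 4.1787.

4.1787


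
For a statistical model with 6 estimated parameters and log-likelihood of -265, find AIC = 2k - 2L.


AIC = 2*6 - 2*(-265).
= 12 + 530 = 542.

542


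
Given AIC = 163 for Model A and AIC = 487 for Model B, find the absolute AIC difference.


Compute |163 - 487| = 324.
Model A has the smaller AIC.

324


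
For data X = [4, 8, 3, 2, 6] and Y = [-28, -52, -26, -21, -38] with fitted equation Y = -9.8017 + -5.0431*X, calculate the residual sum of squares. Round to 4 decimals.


Predicted values from Y = -9.8017 + -5.0431*X.
Residuals: [1.9741, -1.8535, -1.0690, -1.1121, 2.0603].
SSres = 13.9569.

13.9569


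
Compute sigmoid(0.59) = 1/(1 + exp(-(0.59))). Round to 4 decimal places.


Compute exp(-0.5900) = 0.5543.
Sigmoid = 1 / (1 + 0.5543) = 1 / 1.5543 = 0.6434.

0.6434


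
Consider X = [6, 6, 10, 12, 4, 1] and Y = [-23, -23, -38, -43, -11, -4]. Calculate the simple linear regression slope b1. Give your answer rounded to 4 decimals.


Calculate xbar = 6.5000, ybar = -23.6667.
S_xx = 79.5000, S_xy = -297.0000.
Using b1 = S_xy / S_xx = -297.0000 / 79.5000, we get b1 = -3.7358.

-3.7358


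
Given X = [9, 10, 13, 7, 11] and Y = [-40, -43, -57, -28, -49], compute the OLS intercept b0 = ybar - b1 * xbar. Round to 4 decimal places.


Compute b1 = -4.8000 from the OLS formula.
With xbar = 10.0000 and ybar = -43.4000, the intercept is:
b0 = -43.4000 - -4.8000 * 10.0000 = 4.6000.

4.6000


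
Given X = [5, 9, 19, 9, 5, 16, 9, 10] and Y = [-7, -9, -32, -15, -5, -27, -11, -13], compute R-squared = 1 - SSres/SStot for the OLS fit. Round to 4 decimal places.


The fitted line is Y = 4.7935 + -1.9189*X.
SSres = 28.7596, SStot = 652.8750.
R^2 = 1 - SSres/SStot = 0.9559.

0.9559


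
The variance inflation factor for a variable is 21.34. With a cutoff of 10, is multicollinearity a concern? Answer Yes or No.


Check: VIF = 21.34 vs threshold = 10.
Since 21.34 >= 10, the answer is Yes.

Yes


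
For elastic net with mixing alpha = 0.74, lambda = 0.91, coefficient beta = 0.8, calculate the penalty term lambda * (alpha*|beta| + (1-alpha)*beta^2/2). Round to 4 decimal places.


alpha * |beta| = 0.74 * 0.8 = 0.5920.
(1-alpha) * beta^2/2 = 0.26 * 0.6400/2 = 0.0832.
Total = 0.91 * (0.5920 + 0.0832) = 0.6144.

0.6144


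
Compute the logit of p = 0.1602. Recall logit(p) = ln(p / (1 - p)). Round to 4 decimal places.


The odds are p/(1-p) = 0.1602 / 0.8398 = 0.1908.
logit(p) = ln(0.1908) = -1.6567.

-1.6567


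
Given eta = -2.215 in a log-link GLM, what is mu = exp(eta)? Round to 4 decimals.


Apply the inverse link:
mu = e^-2.215 = 0.1092.

0.1092


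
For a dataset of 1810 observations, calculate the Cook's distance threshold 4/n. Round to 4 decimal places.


Cook's distance cutoff = 4/n = 4/1810.
= 0.0022.

0.0022


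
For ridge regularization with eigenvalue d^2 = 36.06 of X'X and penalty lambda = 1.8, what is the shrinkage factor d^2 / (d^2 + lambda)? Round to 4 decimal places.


Denominator = d^2 + lambda = 36.06 + 1.8 = 37.8600.
Shrinkage = 36.06 / 37.8600 = 0.9525.

0.9525


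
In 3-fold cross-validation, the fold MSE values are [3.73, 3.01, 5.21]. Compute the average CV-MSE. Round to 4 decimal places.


Total MSE across folds = 11.9500.
CV-MSE = 11.9500/3 = 3.9833.

3.9833


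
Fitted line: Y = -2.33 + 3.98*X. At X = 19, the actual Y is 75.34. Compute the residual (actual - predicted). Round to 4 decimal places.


Compute yhat = -2.33 + (3.98)(19) = 73.2900.
Residual = actual - predicted = 75.34 - 73.2900 = 2.0500.

2.0500


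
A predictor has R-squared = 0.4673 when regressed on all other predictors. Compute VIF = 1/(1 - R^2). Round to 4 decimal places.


VIF = 1 / (1 - 0.4673).
= 1 / 0.5327 = 1.8772.

1.8772


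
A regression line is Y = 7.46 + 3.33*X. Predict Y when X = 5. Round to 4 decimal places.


Plug X = 5 into Y = 7.46 + 3.33*X:
Y = 7.46 + 16.6500 = 24.1100.

24.1100


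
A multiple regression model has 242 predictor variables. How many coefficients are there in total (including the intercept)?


Including the intercept, the model has 242 predictor coefficients + 1 intercept.
Total = 243.

243


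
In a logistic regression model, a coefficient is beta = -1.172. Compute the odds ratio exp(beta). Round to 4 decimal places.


exp(-1.172) = 0.3097.
So the odds ratio is 0.3097.

0.3097


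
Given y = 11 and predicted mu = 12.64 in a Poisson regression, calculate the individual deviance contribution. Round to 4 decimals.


y/mu = 11/12.64 = 0.870253 (approx.), and ln(11/12.64) = -0.138971.
y * ln(y/mu) = 11 * -0.138971 = -1.528681.
y - mu = -1.64.
D = 2 * (-1.528681 - -1.64) = 0.222638, which rounds to 0.2226.

0.2226


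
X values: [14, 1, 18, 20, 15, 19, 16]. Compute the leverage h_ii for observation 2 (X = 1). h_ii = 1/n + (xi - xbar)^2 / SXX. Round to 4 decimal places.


Mean of X: xbar = 14.7143.
SXX = 247.4286.
For X = 1: h = 1/7 + (1 - 14.7143)^2/247.4286 = 0.9030.

0.9030


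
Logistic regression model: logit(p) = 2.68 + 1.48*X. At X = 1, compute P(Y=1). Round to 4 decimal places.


z = 2.68 + 1.48 * 1 = 4.1600.
Sigmoid: P = 1 / (1 + exp(-4.1600)) = 0.9846.

0.9846


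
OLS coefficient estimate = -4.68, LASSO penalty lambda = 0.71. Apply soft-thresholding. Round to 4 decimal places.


|beta_OLS| = 4.68.
lambda = 0.71.
Since |beta| > lambda, coefficient = sign(beta)*(|beta| - lambda) = -3.9700.
Result = -3.9700.

-3.9700


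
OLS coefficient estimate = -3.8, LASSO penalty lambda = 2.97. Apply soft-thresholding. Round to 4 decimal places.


|beta_OLS| = 3.8.
lambda = 2.97.
Since |beta| > lambda, coefficient = sign(beta)*(|beta| - lambda) = -0.8300.
Result = -0.8300.

-0.8300


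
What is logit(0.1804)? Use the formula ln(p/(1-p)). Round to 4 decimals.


The odds are p/(1-p) = 0.1804 / 0.8196 = 0.2201.
logit(p) = ln(0.2201) = -1.5136.

-1.5136


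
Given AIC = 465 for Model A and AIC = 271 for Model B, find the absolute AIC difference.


Absolute difference = |465 - 271| = 194.
The model with lower AIC (B) is preferred.

194


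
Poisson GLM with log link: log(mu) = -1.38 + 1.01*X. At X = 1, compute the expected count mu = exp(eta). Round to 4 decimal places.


Compute eta = -1.38 + 1.01 * 1 = -0.3700.
Apply inverse link: mu = e^-0.3700 = 0.6907.

0.6907


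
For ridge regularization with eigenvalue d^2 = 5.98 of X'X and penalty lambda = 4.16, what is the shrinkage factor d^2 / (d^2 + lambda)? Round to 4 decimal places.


Compute the denominator: 5.98 + 4.16 = 10.1400.
Shrinkage factor = 5.98 / 10.1400 = 0.5897.

0.5897


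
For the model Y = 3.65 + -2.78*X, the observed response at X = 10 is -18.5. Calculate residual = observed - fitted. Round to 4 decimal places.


Predicted = 3.65 + -2.78 * 10 = -24.1500.
Residual = -18.5 - -24.1500 = 5.6500.

5.6500


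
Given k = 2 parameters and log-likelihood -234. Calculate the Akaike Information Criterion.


AIC = 2k - 2*loglik = 2(2) - 2(-234).
= 4 + 468 = 472.

472


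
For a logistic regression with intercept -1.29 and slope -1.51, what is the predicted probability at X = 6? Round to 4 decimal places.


Linear predictor: z = -1.29 + -1.51 * 6 = -10.3500.
P = 1/(1 + exp(10.3500)) = 1/(1 + 31257.0428) = 0.0000.

0.0000


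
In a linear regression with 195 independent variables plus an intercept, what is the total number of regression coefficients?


Each predictor gets one coefficient, plus one intercept.
Total parameters = 195 + 1 = 196.

196


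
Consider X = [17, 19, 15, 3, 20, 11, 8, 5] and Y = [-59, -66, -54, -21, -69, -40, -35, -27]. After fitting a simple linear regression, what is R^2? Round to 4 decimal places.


The fitted line is Y = -12.1397 + -2.7947*X.
SSres = 11.5068, SStot = 2303.8750.
R^2 = 1 - SSres/SStot = 0.9950.

0.9950


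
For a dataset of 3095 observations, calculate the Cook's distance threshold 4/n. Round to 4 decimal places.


Cook's distance cutoff = 4/n = 4/3095.
= 0.0013.

0.0013


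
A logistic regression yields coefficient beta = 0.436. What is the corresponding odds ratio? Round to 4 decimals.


The odds ratio is computed as:
OR = e^(0.436) = 1.5465.

1.5465


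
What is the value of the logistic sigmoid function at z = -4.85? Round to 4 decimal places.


Compute exp(4.8500) = 127.7404.
Sigmoid = 1 / (1 + 127.7404) = 1 / 128.7404 = 0.0078.

0.0078


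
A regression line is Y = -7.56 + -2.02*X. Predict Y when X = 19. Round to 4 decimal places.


Predicted value:
Y = -7.56 + (-2.02)(19) = -7.56 + -38.3800 = -45.9400.

-45.9400


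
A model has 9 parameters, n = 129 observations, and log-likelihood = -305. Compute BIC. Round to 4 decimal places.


k * ln(n) = 9 * ln(129) = 9 * 4.859812 = 43.738308.
-2 * loglik = -2 * (-305) = 610.
BIC = 43.738308 + 610 = 653.738308, which rounds to 653.7383.

653.7383


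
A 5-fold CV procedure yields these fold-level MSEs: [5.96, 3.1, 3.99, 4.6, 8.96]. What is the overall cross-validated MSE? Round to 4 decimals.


Add all fold MSEs: 26.6100.
Divide by k = 5: 26.6100/5 = 5.3220.

5.3220


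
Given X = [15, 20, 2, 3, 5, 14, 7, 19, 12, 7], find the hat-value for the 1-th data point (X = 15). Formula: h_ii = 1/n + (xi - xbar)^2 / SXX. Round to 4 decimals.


Compute xbar = 10.4000 with n = 10 observations.
SXX = 380.4000.
Leverage = 1/10 + (15 - 10.4000)^2/380.4000 = 0.1556.

0.1556


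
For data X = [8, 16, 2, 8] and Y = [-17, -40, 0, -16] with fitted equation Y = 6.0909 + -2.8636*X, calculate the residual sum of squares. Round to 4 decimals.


Predicted values from Y = 6.0909 + -2.8636*X.
Residuals: [-0.1821, -0.2733, -0.3637, 0.8179].
SSres = 0.9091.

0.9091


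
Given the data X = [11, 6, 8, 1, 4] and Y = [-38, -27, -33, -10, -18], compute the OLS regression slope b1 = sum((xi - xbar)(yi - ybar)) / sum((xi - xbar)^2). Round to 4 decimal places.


The sample means are xbar = 6.0000 and ybar = -25.2000.
Compute S_xx = 58.0000 and S_xy = -170.0000.
Slope b1 = S_xy / S_xx = -170.0000 / 58.0000 = -2.9310.

-2.9310


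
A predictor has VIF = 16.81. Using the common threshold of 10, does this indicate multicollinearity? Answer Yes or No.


The threshold is 10.
VIF = 16.81 is >= 10.
Multicollinearity indication: Yes.

Yes


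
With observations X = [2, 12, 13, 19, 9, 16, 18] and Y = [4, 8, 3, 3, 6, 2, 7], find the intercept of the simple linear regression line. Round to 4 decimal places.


Compute b1 = -0.0365 from the OLS formula.
With xbar = 12.7143 and ybar = 4.7143, the intercept is:
b0 = 4.7143 - -0.0365 * 12.7143 = 5.1784.

5.1784


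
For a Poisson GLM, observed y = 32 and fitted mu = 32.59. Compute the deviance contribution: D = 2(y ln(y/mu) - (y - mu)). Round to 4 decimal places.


Compute y*ln(y/mu) = 32*ln(32/32.59) = 32*-0.018270 = -0.584640.
y - mu = -0.59.
D = 2*(-0.584640 - (-0.59)) = 0.010720, which rounds to 0.0107.

0.0107


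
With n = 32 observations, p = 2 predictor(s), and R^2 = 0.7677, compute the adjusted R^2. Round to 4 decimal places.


Using the formula:
(1 - 0.7677) = 0.2323.
Multiply by 31/29: 0.2323 * 31 = 7.2013, then 7.2013 / 29 = 0.2483.
Adj R^2 = 1 - 0.2483 = 0.7517.

0.7517


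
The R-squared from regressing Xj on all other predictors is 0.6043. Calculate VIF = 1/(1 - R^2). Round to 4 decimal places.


VIF = 1 / (1 - 0.6043).
= 1 / 0.3957 = 2.5272.

2.5272


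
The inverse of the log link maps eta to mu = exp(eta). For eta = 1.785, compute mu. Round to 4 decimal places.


mu = exp(eta) = exp(1.785).
= 5.9596.

5.9596


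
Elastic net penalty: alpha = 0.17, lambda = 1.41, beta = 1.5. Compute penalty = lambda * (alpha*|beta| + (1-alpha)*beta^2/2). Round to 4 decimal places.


L1 component = 0.17 * |1.5| = 0.2550.
L2 component = 0.83 * 1.5^2 / 2 = 0.9338.
Penalty = 1.41 * (0.2550 + 0.9338) = 1.41 * 1.1888 = 1.6761.

1.6761


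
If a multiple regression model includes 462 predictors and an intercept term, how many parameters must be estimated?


Including the intercept, the model has 462 predictor coefficients + 1 intercept.
Total = 463.

463
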